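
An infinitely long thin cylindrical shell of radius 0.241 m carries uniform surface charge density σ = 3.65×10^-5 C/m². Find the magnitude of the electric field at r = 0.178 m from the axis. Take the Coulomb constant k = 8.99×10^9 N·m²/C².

E = 0 (no enclosed charge)

By cylindrical symmetry E is radial; use a coaxial Gaussian cylinder of radius 0.178 m and length L (r < 0.241 m, inside the shell).
No charge is enclosed, so Gauss's law gives E·2πrL = 0 ⇒ E = 0.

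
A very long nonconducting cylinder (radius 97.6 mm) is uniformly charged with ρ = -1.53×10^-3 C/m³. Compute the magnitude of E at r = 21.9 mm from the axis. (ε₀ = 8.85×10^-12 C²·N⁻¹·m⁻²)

By cylindrical symmetry E is radial; use a coaxial Gaussian cylinder of radius 21.9 mm and length L (r < R).
Enclosed charge per unit length: λ_enc = ρ·πr² = (-1.53e-3)π(0.0219)² = -2.305×10^-6 C/m.
By Gauss's law (flux through the curved wall only), E·2πrL = λ_enc L/ε₀.
E = |λ_enc|/(2πε₀r) = (2.305e-6)/(2π·8.85×10^-12·0.0219) = 1.89e6 N/C.

1.89×10^6 N/C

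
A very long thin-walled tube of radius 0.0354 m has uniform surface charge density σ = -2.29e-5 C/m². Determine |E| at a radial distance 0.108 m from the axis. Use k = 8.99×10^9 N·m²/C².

Take a coaxial cylindrical Gaussian surface of radius r = 0.108 m and length L (r > 0.0354 m).
The whole shell is enclosed: λ_enc = σ·2πR = (-2.29×10^-5)·2π·(0.0354) = -5.094×10^-6 C/m.
By Gauss's law (flux through the curved wall only), E·2πrL = λ_enc L/ε₀.
E = 2k|λ_enc|/r = 2(8.99×10^9)(5.094×10^-6)/(0.108) = 8.48×10^5 N/C.

E = 8.48e5 N/C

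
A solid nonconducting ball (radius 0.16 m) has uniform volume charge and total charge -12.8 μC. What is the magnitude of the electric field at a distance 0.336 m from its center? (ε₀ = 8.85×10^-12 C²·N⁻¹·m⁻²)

Take a concentric spherical Gaussian surface of radius r = 0.336 m (r > R, so the entire charge is enclosed).
Q_enc = -12.8 μC = -1.28×10^-5 C.
By Gauss's law, ∮E·dA = E·4πr² = Q_enc/ε₀.
E = |Q_enc|/(4πε₀r²) = (1.28×10^-5)/(4π·8.85×10^-12·(0.336)²) = 1.02e6 N/C.

|E| ≈ 1.02×10^6 N/C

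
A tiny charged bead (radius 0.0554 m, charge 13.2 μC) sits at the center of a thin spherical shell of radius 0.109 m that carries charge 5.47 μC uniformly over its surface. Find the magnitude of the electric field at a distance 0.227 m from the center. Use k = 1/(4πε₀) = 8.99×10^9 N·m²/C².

Symmetry ⇒ E = E(r) r̂. Gaussian sphere of radius r = 0.227 m (r > 0.109 m, enclosing both).
Q_enc = (13.2 μC) + (5.47 μC) = 1.867×10^-5 C.
Since E is radial and uniform over the Gaussian sphere, Φ = E·4πr² = Q_enc/ε₀.
E = k|Q_enc|/r² = (8.99×10^9)(1.867×10^-5)/(0.227)² = 3.26×10^6 N/C.

3.26×10^6 N/C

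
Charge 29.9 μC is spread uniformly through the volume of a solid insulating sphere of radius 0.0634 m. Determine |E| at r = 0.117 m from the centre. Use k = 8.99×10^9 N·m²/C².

|E| ≈ 1.96×10^7 N/C

By spherical symmetry E is radial; choose a Gaussian sphere of radius r = 0.117 m (r > R, so the entire charge is enclosed).
Q_enc = 29.9 μC = 2.99×10^-5 C.
By Gauss's law, ∮E·dA = E·4πr² = Q_enc/ε₀.
E = k|Q_enc|/r² = (8.99×10^9)(2.99×10^-5)/(0.117)² = 1.96×10^7 N/C.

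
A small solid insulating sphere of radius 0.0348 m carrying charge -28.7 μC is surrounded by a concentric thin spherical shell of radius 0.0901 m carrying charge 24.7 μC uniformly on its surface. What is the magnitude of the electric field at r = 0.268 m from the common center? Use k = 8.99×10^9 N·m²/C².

E = 5.01e5 N/C

By spherical symmetry E is radial; choose a Gaussian sphere of radius r = 0.268 m (r > 0.0901 m, enclosing both).
Q_enc = (-28.7 μC) + (24.7 μC) = -4.00×10^-6 C.
Since E is radial and uniform over the Gaussian sphere, Φ = E·4πr² = Q_enc/ε₀.
E = k|Q_enc|/r² = (8.99×10^9)(4.00×10^-6)/(0.268)² = 5.01×10^5 N/C.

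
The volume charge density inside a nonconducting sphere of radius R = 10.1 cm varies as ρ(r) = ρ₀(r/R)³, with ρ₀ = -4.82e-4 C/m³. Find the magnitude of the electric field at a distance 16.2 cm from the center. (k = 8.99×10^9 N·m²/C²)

By spherical symmetry E is radial; choose a Gaussian sphere of radius r = 16.2 cm (r > R, all charge enclosed).
Q_enc = 4π ∫₀^R ρ₀(r'/R)^3 r'² dr' = 4πρ₀R³/6 = -1.04×10^-6 C.
Gauss's law: E·4πr² = Q_enc/ε₀.
E = k|Q_enc|/r² = (8.99×10^9)(1.04×10^-6)/(0.162)² = 3.56×10^5 N/C.

|E| ≈ 3.56e5 N/C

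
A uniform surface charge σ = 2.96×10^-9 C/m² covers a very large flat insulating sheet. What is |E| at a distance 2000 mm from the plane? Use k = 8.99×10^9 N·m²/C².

E = 167 N/C

Choose a cylindrical pillbox piercing the sheet, end faces (area A) parallel to it.
Flux Φ = 2EA and Q_enc = σA, so 2EA = σA/ε₀ ⇒ E = |σ|/(2ε₀), independent of distance.
E = 2πk|σ| = 2π(8.99×10^9)(2.96×10^-9) = 167 N/C.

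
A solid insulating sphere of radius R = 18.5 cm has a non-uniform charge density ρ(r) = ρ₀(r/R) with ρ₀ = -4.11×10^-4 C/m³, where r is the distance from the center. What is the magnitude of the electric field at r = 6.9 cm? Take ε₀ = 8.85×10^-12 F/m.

Use a concentric Gaussian sphere at r = 6.9 cm (r < R).
Integrate the density: Q_enc = 4π ∫₀^r ρ₀(r'/R)^1 r'² dr' = 4πρ₀ r^4/(4·R) = -1.582×10^-7 C.
By Gauss's law, ∮E·dA = E·4πr² = Q_enc/ε₀.
E = |Q_enc|/(4πε₀r²) = (1.582×10^-7)/(4π·8.85×10^-12·(0.069)²) = 2.99×10^5 N/C.

|E| ≈ 2.99×10^5 N/C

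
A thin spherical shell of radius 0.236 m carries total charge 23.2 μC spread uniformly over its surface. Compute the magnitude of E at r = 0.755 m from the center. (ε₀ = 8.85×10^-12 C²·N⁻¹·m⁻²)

E = 3.66e5 N/C

Use a concentric Gaussian sphere at r = 0.755 m (r > 0.236 m).
The entire shell is enclosed: Q_enc = 2.32×10^-5 C.
Applying ∮E·dA = Q_enc/ε₀ with Φ = E(4πr²):
E = |Q_enc|/(4πε₀r²) = (2.32×10^-5)/(4π·8.85×10^-12·(0.755)²) = 3.66×10^5 N/C.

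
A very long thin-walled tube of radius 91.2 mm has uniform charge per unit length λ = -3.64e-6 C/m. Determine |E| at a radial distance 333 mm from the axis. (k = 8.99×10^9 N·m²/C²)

Choose a coaxial cylinder of radius r = 333 mm (arbitrary length L) as the Gaussian surface (r > 91.2 mm).
The full line charge is enclosed: λ_enc = -3.64e-6 C/m.
By Gauss's law (flux through the curved wall only), E·2πrL = λ_enc L/ε₀.
E = 2k|λ_enc|/r = 2(8.99×10^9)(3.64×10^-6)/(0.333) = 1.97e5 N/C.

E ≈ 1.97×10^5 N/C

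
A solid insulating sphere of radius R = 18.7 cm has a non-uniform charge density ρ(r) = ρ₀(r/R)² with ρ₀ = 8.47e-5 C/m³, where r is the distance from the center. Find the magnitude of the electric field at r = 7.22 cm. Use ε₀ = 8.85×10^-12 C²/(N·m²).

2.06×10^4 N/C

Symmetry ⇒ E = E(r) r̂. Gaussian sphere of radius r = 7.22 cm (r < R).
Integrate the density: Q_enc = 4π ∫₀^r ρ₀(r'/R)^2 r'² dr' = 4πρ₀ r^5/(5·R²) = 1.194×10^-8 C.
By Gauss's law, ∮E·dA = E·4πr² = Q_enc/ε₀.
E = |Q_enc|/(4πε₀r²) = (1.194×10^-8)/(4π·8.85×10^-12·(0.0722)²) = 2.06×10^4 N/C.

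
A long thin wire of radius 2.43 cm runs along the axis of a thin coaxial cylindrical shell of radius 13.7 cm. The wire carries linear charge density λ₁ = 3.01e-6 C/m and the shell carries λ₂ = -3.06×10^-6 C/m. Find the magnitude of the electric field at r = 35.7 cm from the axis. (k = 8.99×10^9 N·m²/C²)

|E| ≈ 2.52×10^3 N/C

Choose a coaxial cylinder of radius r = 35.7 cm (arbitrary length L) as the Gaussian surface (r > 13.7 cm, enclosing both).
λ_enc = λ₁ + λ₂ = (3.01×10^-6) + (-3.06×10^-6) = -5.00e-8 C/m.
Applying ∮E·dA = Q_enc/ε₀ with the end caps contributing no flux:
E = 2k|λ_enc|/r = 2(8.99×10^9)(5.00×10^-8)/(0.357) = 2.52e3 N/C.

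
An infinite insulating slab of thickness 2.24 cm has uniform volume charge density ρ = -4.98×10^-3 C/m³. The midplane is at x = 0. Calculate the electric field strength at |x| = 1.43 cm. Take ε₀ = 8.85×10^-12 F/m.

E ≈ 6.30e6 V/m

The point |x| = 1.43 cm lies outside the slab (half-thickness 0.0112 m). A symmetric pillbox spanning the full slab encloses Q_enc = ρ·d·A.
Flux = 2EA ⇒ E = |ρ|d/(2ε₀), independent of distance outside.
E = (4.98e-3)(0.0224)/(2·8.85×10^-12) = 6.30×10^6 N/C.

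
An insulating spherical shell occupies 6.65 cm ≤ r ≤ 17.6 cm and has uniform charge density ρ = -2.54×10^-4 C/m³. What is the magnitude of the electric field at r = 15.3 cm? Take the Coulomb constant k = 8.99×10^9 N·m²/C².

Symmetry ⇒ E = E(r) r̂. Gaussian sphere of radius r = 15.3 cm (within the shell material, 6.65 cm < r < 17.6 cm).
Enclosed charge is the volume from a to r: Q_enc = (4π/3)ρ(r³ − a³) = -3.498×10^-6 C.
Gauss's law: E·4πr² = Q_enc/ε₀.
E = k|Q_enc|/r² = (8.99×10^9)(3.498e-6)/(0.153)² = 1.34×10^6 N/C.

1.34×10^6 N/C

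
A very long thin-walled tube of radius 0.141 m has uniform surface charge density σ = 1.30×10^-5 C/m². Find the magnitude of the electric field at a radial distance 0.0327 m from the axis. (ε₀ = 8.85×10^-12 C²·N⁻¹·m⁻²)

E = 0

Choose a coaxial cylinder of radius r = 0.0327 m (arbitrary length L) as the Gaussian surface (r < 0.141 m, inside the shell).
All the surface charge lies outside this cylinder: Q_enc = 0, hence E = 0.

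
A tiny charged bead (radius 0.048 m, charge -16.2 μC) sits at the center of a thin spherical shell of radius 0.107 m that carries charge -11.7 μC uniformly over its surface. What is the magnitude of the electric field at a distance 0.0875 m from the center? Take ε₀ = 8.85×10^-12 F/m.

E ≈ 1.90×10^7 V/m

By spherical symmetry E is radial; choose a Gaussian sphere of radius r = 0.0875 m (between the bodies, 0.048 m < r < 0.107 m).
The shell at 0.107 m lies outside the Gaussian surface, so Q_enc = -16.2 μC = -1.62×10^-5 C.
Gauss's law: E·4πr² = Q_enc/ε₀.
E = |Q_enc|/(4πε₀r²) = (1.62×10^-5)/(4π·8.85×10^-12·(0.0875)²) = 1.90×10^7 N/C.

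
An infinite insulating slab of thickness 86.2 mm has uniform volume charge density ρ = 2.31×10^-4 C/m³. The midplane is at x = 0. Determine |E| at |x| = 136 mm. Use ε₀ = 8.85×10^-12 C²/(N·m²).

E = 1.12×10^6 N/C

The point |x| = 136 mm lies outside the slab (half-thickness 0.0431 m). A symmetric pillbox spanning the full slab encloses Q_enc = ρ·d·A.
Flux = 2EA ⇒ E = |ρ|d/(2ε₀), independent of distance outside.
E = (2.31e-4)(0.0862)/(2·8.85×10^-12) = 1.12e6 N/C.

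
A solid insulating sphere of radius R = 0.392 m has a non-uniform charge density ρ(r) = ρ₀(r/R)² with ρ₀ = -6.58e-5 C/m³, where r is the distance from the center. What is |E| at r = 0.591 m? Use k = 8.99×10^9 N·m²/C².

Symmetry ⇒ E = E(r) r̂. Gaussian sphere of radius r = 0.591 m (r > R, all charge enclosed).
Q_enc = 4π ∫₀^R ρ₀(r'/R)^2 r'² dr' = 4πρ₀R³/5 = -9.961e-6 C.
Gauss's law: E·4πr² = Q_enc/ε₀.
E = k|Q_enc|/r² = (8.99×10^9)(9.961×10^-6)/(0.591)² = 2.56×10^5 N/C.

|E| = 2.56e5 N/C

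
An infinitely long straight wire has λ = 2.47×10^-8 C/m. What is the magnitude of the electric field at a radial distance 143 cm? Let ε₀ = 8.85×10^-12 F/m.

Choose a coaxial cylinder of radius r = 143 cm (arbitrary length L) as the Gaussian surface.
Q_enc = λL, so λ_enc = 2.47×10^-8 C/m.
By Gauss's law (flux through the curved wall only), E·2πrL = λ_enc L/ε₀.
E = |λ_enc|/(2πε₀r) = (2.47×10^-8)/(2π·8.85×10^-12·1.43) = 311 N/C.

|E| = 311 N/C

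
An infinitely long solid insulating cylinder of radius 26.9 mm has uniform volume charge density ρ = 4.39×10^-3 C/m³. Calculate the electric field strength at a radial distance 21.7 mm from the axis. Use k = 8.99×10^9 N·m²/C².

5.38e6 N/C

Choose a coaxial cylinder of radius r = 21.7 mm (arbitrary length L) as the Gaussian surface (r < R).
Charge inside radius r per length L is ρ·πr²·L, so λ_enc = ρπr² = 6.494e-6 C/m.
Applying ∮E·dA = Q_enc/ε₀ with the end caps contributing no flux:
E = 2k|λ_enc|/r = 2(8.99×10^9)(6.494e-6)/(0.0217) = 5.38e6 N/C.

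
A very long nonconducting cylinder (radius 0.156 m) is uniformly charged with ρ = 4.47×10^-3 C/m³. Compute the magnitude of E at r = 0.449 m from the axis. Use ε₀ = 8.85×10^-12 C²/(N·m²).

|E| ≈ 1.37×10^7 N/C

By cylindrical symmetry E is radial; use a coaxial Gaussian cylinder of radius 0.449 m and length L (r > 0.156 m, full cross-section enclosed).
λ_enc = ρ·πR² = (4.47×10^-3)π(0.156)² = 3.417×10^-4 C/m.
Applying ∮E·dA = Q_enc/ε₀ with the end caps contributing no flux:
E = |λ_enc|/(2πε₀r) = (3.417×10^-4)/(2π·8.85×10^-12·0.449) = 1.37×10^7 N/C.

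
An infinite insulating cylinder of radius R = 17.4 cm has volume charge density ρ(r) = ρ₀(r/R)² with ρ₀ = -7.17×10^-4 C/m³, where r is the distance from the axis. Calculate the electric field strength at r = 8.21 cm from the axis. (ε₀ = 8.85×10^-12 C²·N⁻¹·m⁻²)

3.70e5 N/C

Coaxial Gaussian cylinder, radius r = 8.21 cm, length L (r < R).
Integrating ρ over the cross-section to radius r: λ_enc = (2πρ₀/R²) ∫₀^r r'^3 dr' = 2πρ₀ r^4/(4·R²) = -1.69×10^-6 C/m.
Applying ∮E·dA = Q_enc/ε₀ with the end caps contributing no flux:
E = |λ_enc|/(2πε₀r) = (1.69×10^-6)/(2π·8.85×10^-12·0.0821) = 3.70×10^5 N/C.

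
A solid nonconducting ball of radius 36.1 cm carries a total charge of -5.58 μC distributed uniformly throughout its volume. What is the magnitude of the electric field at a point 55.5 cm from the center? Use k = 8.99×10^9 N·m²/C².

E ≈ 1.63×10^5 N/C

Take a concentric spherical Gaussian surface of radius r = 55.5 cm (r > R, so the entire charge is enclosed).
Q_enc = -5.58 μC = -5.58×10^-6 C.
Since E is radial and uniform over the Gaussian sphere, Φ = E·4πr² = Q_enc/ε₀.
E = k|Q_enc|/r² = (8.99×10^9)(5.58×10^-6)/(0.555)² = 1.63×10^5 N/C.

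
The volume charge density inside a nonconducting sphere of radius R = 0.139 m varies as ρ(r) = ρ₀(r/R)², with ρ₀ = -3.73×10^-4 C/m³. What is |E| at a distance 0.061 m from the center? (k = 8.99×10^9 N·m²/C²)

|E| ≈ 9.90e4 V/m

Take a concentric spherical Gaussian surface of radius r = 0.061 m (r < R).
Q_enc = ∫₀^r ρ(r')·4πr'² dr' = (4πρ₀/R²) ∫₀^r r'^4 dr' = 4πρ₀ r^5/(5·R²) = -4.098×10^-8 C.
By Gauss's law, ∮E·dA = E·4πr² = Q_enc/ε₀.
E = k|Q_enc|/r² = (8.99×10^9)(4.098e-8)/(0.061)² = 9.90×10^4 N/C.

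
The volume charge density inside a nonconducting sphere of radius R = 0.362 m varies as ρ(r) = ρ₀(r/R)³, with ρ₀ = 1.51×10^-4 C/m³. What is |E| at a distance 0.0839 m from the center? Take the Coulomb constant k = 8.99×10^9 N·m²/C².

Symmetry ⇒ E = E(r) r̂. Gaussian sphere of radius r = 0.0839 m (r < R).
Integrate the density: Q_enc = 4π ∫₀^r ρ₀(r'/R)^3 r'² dr' = 4πρ₀ r^6/(6·R³) = 2.325e-9 C.
Since E is radial and uniform over the Gaussian sphere, Φ = E·4πr² = Q_enc/ε₀.
E = k|Q_enc|/r² = (8.99×10^9)(2.325e-9)/(0.0839)² = 2.97×10^3 N/C.

|E| ≈ 2.97×10^3 N/C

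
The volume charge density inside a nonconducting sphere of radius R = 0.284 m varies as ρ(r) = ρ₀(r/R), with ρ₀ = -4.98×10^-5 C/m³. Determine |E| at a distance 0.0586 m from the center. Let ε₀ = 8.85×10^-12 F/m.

Use a concentric Gaussian sphere at r = 0.0586 m (r < R).
Integrate the density: Q_enc = 4π ∫₀^r ρ₀(r'/R)^1 r'² dr' = 4πρ₀ r^4/(4·R) = -6.496×10^-9 C.
Since E is radial and uniform over the Gaussian sphere, Φ = E·4πr² = Q_enc/ε₀.
E = |Q_enc|/(4πε₀r²) = (6.496e-9)/(4π·8.85×10^-12·(0.0586)²) = 1.70×10^4 N/C.

1.70e4 N/C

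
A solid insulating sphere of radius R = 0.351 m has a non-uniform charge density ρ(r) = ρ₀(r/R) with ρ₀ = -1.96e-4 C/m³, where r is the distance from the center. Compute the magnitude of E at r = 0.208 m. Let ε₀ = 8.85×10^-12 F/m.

E = 6.82×10^5 V/m

Symmetry ⇒ E = E(r) r̂. Gaussian sphere of radius r = 0.208 m (r < R).
Q_enc = ∫₀^r ρ(r')·4πr'² dr' = (4πρ₀/R) ∫₀^r r'^3 dr' = 4πρ₀ r^4/(4·R) = -3.284×10^-6 C.
Since E is radial and uniform over the Gaussian sphere, Φ = E·4πr² = Q_enc/ε₀.
E = |Q_enc|/(4πε₀r²) = (3.284×10^-6)/(4π·8.85×10^-12·(0.208)²) = 6.82e5 N/C.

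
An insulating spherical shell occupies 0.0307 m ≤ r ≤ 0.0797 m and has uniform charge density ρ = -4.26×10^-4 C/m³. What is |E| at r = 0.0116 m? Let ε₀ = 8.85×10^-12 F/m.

By spherical symmetry E is radial; choose a Gaussian sphere of radius r = 0.0116 m (r < 0.0307 m, inside the empty cavity).
No charge is enclosed, so by Gauss's law E·4πr² = 0 ⇒ E = 0.

E = 0 (no enclosed charge)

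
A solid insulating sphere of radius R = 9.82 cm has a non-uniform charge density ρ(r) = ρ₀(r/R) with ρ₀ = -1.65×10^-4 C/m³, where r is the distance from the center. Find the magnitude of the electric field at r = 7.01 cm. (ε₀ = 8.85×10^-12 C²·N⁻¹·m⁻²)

Use a concentric Gaussian sphere at r = 7.01 cm (r < R).
Integrate the density: Q_enc = 4π ∫₀^r ρ₀(r'/R)^1 r'² dr' = 4πρ₀ r^4/(4·R) = -1.275e-7 C.
By Gauss's law, ∮E·dA = E·4πr² = Q_enc/ε₀.
E = |Q_enc|/(4πε₀r²) = (1.275e-7)/(4π·8.85×10^-12·(0.0701)²) = 2.33×10^5 N/C.

E = 2.33e5 N/C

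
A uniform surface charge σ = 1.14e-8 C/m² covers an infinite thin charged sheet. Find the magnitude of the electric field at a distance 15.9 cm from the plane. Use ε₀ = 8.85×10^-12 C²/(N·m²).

|E| ≈ 644 N/C

Choose a cylindrical pillbox piercing the sheet, end faces (area A) parallel to it.
Only the two end caps contribute flux: Φ = 2EA. With Q_enc = σA, Gauss's law gives E = |σ|/(2ε₀).
E = |σ|/(2ε₀) = (1.14×10^-8)/(2·8.85×10^-12) = 644 N/C.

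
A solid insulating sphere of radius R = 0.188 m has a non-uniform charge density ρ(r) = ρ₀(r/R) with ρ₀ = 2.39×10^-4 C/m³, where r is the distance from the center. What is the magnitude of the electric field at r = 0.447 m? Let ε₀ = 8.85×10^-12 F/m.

By spherical symmetry E is radial; choose a Gaussian sphere of radius r = 0.447 m (r > R, all charge enclosed).
Q_enc = 4π ∫₀^R ρ₀(r'/R)^1 r'² dr' = 4πρ₀R³/4 = 4.989×10^-6 C.
Gauss's law: E·4πr² = Q_enc/ε₀.
E = |Q_enc|/(4πε₀r²) = (4.989e-6)/(4π·8.85×10^-12·(0.447)²) = 2.25e5 N/C.

E ≈ 2.25e5 V/m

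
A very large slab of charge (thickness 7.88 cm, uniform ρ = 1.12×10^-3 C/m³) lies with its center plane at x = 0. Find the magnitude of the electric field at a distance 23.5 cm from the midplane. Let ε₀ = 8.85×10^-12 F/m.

The point |x| = 23.5 cm lies outside the slab (half-thickness 0.0394 m). A symmetric pillbox spanning the full slab encloses Q_enc = ρ·d·A.
Flux = 2EA ⇒ E = |ρ|d/(2ε₀), independent of distance outside.
E = (1.12e-3)(0.0788)/(2·8.85×10^-12) = 4.99×10^6 N/C.

4.99e6 N/C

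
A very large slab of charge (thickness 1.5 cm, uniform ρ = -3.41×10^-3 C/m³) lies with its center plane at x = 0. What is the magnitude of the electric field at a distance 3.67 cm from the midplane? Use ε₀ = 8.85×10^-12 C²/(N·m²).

|E| ≈ 2.89×10^6 N/C

The point |x| = 3.67 cm lies outside the slab (half-thickness 0.0075 m). A symmetric pillbox spanning the full slab encloses Q_enc = ρ·d·A.
Flux = 2EA ⇒ E = |ρ|d/(2ε₀), independent of distance outside.
E = (3.41×10^-3)(0.015)/(2·8.85×10^-12) = 2.89×10^6 N/C.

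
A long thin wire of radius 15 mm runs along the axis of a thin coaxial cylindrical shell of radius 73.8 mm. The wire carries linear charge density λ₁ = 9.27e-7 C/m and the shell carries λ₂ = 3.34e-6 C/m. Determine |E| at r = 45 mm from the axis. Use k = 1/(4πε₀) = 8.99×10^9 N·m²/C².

Take a coaxial cylindrical Gaussian surface of radius r = 45 mm and length L (between the conductors, 15 mm < r < 73.8 mm).
Only the inner wire is enclosed; the outer shell contributes nothing inside itself. λ_enc = λ₁ = 9.27×10^-7 C/m.
Applying ∮E·dA = Q_enc/ε₀ with the end caps contributing no flux:
E = 2k|λ_enc|/r = 2(8.99×10^9)(9.27×10^-7)/(0.045) = 3.70×10^5 N/C.

E ≈ 3.70×10^5 N/C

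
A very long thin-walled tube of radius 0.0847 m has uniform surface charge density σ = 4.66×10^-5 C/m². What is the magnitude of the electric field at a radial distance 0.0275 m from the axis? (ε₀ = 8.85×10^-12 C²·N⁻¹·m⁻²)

E = 0 (no enclosed charge)

Choose a coaxial cylinder of radius r = 0.0275 m (arbitrary length L) as the Gaussian surface (r < 0.0847 m, inside the shell).
No charge is enclosed, so Gauss's law gives E·2πrL = 0 ⇒ E = 0.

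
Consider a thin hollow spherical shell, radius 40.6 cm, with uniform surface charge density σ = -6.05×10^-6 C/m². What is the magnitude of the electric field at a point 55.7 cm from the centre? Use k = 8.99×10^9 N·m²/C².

3.63e5 V/m

Symmetry ⇒ E = E(r) r̂. Gaussian sphere of radius r = 55.7 cm (r > 40.6 cm).
The entire shell is enclosed: Q_enc = σ·4πR² = (-6.05e-6)·4π·(0.406)² = -1.253×10^-5 C.
Applying ∮E·dA = Q_enc/ε₀ with Φ = E(4πr²):
E = k|Q_enc|/r² = (8.99×10^9)(1.253×10^-5)/(0.557)² = 3.63×10^5 N/C.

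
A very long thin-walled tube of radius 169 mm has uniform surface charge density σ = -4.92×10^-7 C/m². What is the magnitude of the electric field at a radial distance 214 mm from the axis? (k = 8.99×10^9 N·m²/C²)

E = 4.39e4 V/m

Choose a coaxial cylinder of radius r = 214 mm (arbitrary length L) as the Gaussian surface (r > 169 mm).
The whole shell is enclosed: λ_enc = σ·2πR = (-4.92×10^-7)·2π·(0.169) = -5.224×10^-7 C/m.
Gauss's law: E·2πrL = λ_enc L/ε₀.
E = 2k|λ_enc|/r = 2(8.99×10^9)(5.224e-7)/(0.214) = 4.39×10^4 N/C.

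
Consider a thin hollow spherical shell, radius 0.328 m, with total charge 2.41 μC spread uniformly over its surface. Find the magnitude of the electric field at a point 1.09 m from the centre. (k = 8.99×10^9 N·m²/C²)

By spherical symmetry E is radial; choose a Gaussian sphere of radius r = 1.09 m (r > 0.328 m).
The entire shell is enclosed: Q_enc = 2.41×10^-6 C.
Gauss's law: E·4πr² = Q_enc/ε₀.
E = k|Q_enc|/r² = (8.99×10^9)(2.41×10^-6)/(1.09)² = 1.82×10^4 N/C.

|E| = 1.82×10^4 V/m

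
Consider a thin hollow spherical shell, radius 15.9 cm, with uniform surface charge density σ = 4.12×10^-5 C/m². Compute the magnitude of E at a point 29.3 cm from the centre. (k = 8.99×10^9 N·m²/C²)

Symmetry ⇒ E = E(r) r̂. Gaussian sphere of radius r = 29.3 cm (r > 15.9 cm).
The entire shell is enclosed: Q_enc = σ·4πR² = (4.12×10^-5)·4π·(0.159)² = 1.309×10^-5 C.
Applying ∮E·dA = Q_enc/ε₀ with Φ = E(4πr²):
E = k|Q_enc|/r² = (8.99×10^9)(1.309×10^-5)/(0.293)² = 1.37e6 N/C.

E = 1.37e6 N/C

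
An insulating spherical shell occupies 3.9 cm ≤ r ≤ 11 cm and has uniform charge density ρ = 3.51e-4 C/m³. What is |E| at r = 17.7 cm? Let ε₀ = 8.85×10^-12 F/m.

5.37×10^5 N/C

Symmetry ⇒ E = E(r) r̂. Gaussian sphere of radius r = 17.7 cm (r > 11 cm, enclosing the whole shell).
Q_enc = ρ·(4π/3)(b³ − a³) = (3.51e-4)·(4π/3)·((0.11)³ − (0.039)³) = 1.87×10^-6 C.
Since E is radial and uniform over the Gaussian sphere, Φ = E·4πr² = Q_enc/ε₀.
E = |Q_enc|/(4πε₀r²) = (1.87×10^-6)/(4π·8.85×10^-12·(0.177)²) = 5.37e5 N/C.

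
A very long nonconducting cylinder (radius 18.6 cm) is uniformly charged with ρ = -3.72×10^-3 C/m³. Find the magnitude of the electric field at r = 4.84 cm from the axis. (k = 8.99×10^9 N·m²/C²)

E = 1.02×10^7 V/m

Choose a coaxial cylinder of radius r = 4.84 cm (arbitrary length L) as the Gaussian surface (r < R).
Charge inside radius r per length L is ρ·πr²·L, so λ_enc = ρπr² = -2.738×10^-5 C/m.
By Gauss's law (flux through the curved wall only), E·2πrL = λ_enc L/ε₀.
E = 2k|λ_enc|/r = 2(8.99×10^9)(2.738e-5)/(0.0484) = 1.02e7 N/C.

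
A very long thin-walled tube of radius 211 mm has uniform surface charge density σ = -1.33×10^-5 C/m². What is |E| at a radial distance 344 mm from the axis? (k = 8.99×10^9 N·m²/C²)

Choose a coaxial cylinder of radius r = 344 mm (arbitrary length L) as the Gaussian surface (r > 211 mm).
The whole shell is enclosed: λ_enc = σ·2πR = (-1.33×10^-5)·2π·(0.211) = -1.763e-5 C/m.
By Gauss's law (flux through the curved wall only), E·2πrL = λ_enc L/ε₀.
E = 2k|λ_enc|/r = 2(8.99×10^9)(1.763e-5)/(0.344) = 9.22×10^5 N/C.

|E| ≈ 9.22e5 V/m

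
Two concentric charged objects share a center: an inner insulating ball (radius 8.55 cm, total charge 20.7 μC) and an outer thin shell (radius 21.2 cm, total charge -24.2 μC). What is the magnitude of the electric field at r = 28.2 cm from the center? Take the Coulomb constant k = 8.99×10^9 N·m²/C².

Take a concentric spherical Gaussian surface of radius r = 28.2 cm (r > 21.2 cm, enclosing both).
Q_enc = (20.7 μC) + (-24.2 μC) = -3.50e-6 C.
Since E is radial and uniform over the Gaussian sphere, Φ = E·4πr² = Q_enc/ε₀.
E = k|Q_enc|/r² = (8.99×10^9)(3.50×10^-6)/(0.282)² = 3.96×10^5 N/C.

3.96e5 N/C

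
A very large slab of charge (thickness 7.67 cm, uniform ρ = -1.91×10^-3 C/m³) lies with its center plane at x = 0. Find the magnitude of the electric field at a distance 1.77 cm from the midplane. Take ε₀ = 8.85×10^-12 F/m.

|E| ≈ 3.82×10^6 N/C

By symmetry E is perpendicular to the slab. A Gaussian pillbox from −1.77 cm to +1.77 cm (face area A) lies entirely within the slab.
Q_enc = ρ·(2x)·A and flux = 2EA, so 2EA = 2ρxA/ε₀ ⇒ E = |ρ|x/ε₀.
E = (1.91×10^-3)(0.0177)/(8.85×10^-12) = 3.82×10^6 N/C.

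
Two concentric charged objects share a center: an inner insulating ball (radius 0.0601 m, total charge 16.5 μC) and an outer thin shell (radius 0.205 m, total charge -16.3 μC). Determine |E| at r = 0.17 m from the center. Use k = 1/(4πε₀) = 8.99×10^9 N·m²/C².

Take a concentric spherical Gaussian surface of radius r = 0.17 m (between the bodies, 0.0601 m < r < 0.205 m).
The shell at 0.205 m lies outside the Gaussian surface, so Q_enc = 16.5 μC = 1.65e-5 C.
Gauss's law: E·4πr² = Q_enc/ε₀.
E = k|Q_enc|/r² = (8.99×10^9)(1.65×10^-5)/(0.17)² = 5.13×10^6 N/C.

|E| ≈ 5.13×10^6 N/C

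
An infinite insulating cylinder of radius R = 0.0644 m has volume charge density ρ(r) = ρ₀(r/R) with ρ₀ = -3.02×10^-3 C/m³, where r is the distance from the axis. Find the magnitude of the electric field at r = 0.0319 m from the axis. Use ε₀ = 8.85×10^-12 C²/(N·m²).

Take a coaxial cylindrical Gaussian surface of radius r = 0.0319 m and length L (r < R).
Integrating ρ over the cross-section to radius r: λ_enc = (2πρ₀/R) ∫₀^r r'^2 dr' = 2πρ₀ r^3/(3·R) = -3.188×10^-6 C/m.
Gauss's law: E·2πrL = λ_enc L/ε₀.
E = |λ_enc|/(2πε₀r) = (3.188×10^-6)/(2π·8.85×10^-12·0.0319) = 1.80×10^6 N/C.

|E| ≈ 1.80×10^6 N/C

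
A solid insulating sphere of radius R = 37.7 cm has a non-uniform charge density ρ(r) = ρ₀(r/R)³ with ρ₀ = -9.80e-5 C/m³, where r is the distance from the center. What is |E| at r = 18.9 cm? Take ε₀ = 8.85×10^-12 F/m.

E = 4.39×10^4 V/m

Take a concentric spherical Gaussian surface of radius r = 18.9 cm (r < R).
Q_enc = ∫₀^r ρ(r')·4πr'² dr' = (4πρ₀/R³) ∫₀^r r'^5 dr' = 4πρ₀ r^6/(6·R³) = -1.746×10^-7 C.
By Gauss's law, ∮E·dA = E·4πr² = Q_enc/ε₀.
E = |Q_enc|/(4πε₀r²) = (1.746×10^-7)/(4π·8.85×10^-12·(0.189)²) = 4.39×10^4 N/C.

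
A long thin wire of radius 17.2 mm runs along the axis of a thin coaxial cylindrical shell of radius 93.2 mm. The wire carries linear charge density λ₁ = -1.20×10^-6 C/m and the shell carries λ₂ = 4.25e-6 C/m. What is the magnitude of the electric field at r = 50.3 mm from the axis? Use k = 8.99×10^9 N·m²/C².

4.29×10^5 V/m

Take a coaxial cylindrical Gaussian surface of radius r = 50.3 mm and length L (between the conductors, 17.2 mm < r < 93.2 mm).
The shell at 93.2 mm lies outside the Gaussian surface, so λ_enc = λ₁ = -1.20×10^-6 C/m.
Gauss's law: E·2πrL = λ_enc L/ε₀.
E = 2k|λ_enc|/r = 2(8.99×10^9)(1.20e-6)/(0.0503) = 4.29×10^5 N/C.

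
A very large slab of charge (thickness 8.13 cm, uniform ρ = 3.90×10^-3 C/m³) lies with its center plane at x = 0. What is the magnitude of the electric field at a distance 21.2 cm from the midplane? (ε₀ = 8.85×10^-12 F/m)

The point |x| = 21.2 cm lies outside the slab (half-thickness 0.04065 m). A symmetric pillbox spanning the full slab encloses Q_enc = ρ·d·A.
Flux = 2EA ⇒ E = |ρ|d/(2ε₀), independent of distance outside.
E = (3.90×10^-3)(0.0813)/(2·8.85×10^-12) = 1.79×10^7 N/C.

|E| = 1.79×10^7 N/C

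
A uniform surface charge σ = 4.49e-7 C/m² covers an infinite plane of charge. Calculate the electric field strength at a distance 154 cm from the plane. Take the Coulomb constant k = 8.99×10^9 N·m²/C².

By planar symmetry E is perpendicular to the sheet and uniform; use a Gaussian pillbox with flat faces of area A on each side of the sheet.
Only the two end caps contribute flux: Φ = 2EA. With Q_enc = σA, Gauss's law gives E = |σ|/(2ε₀).
E = 2πk|σ| = 2π(8.99×10^9)(4.49×10^-7) = 2.54×10^4 N/C.

E ≈ 2.54×10^4 N/C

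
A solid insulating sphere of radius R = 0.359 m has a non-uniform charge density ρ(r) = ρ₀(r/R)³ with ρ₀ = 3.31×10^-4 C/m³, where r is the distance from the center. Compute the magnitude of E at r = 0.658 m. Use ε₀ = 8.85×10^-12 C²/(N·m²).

E = 6.66×10^5 N/C

By spherical symmetry E is radial; choose a Gaussian sphere of radius r = 0.658 m (r > R, all charge enclosed).
Q_enc = 4π ∫₀^R ρ₀(r'/R)^3 r'² dr' = 4πρ₀R³/6 = 3.208×10^-5 C.
Applying ∮E·dA = Q_enc/ε₀ with Φ = E(4πr²):
E = |Q_enc|/(4πε₀r²) = (3.208e-5)/(4π·8.85×10^-12·(0.658)²) = 6.66e5 N/C.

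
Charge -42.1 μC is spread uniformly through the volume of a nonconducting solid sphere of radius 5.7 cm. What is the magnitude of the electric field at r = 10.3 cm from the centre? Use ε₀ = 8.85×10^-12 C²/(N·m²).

|E| = 3.57e7 N/C

Take a concentric spherical Gaussian surface of radius r = 10.3 cm (r > R, so the entire charge is enclosed).
Q_enc = -42.1 μC = -4.21×10^-5 C.
Since E is radial and uniform over the Gaussian sphere, Φ = E·4πr² = Q_enc/ε₀.
E = |Q_enc|/(4πε₀r²) = (4.21e-5)/(4π·8.85×10^-12·(0.103)²) = 3.57×10^7 N/C.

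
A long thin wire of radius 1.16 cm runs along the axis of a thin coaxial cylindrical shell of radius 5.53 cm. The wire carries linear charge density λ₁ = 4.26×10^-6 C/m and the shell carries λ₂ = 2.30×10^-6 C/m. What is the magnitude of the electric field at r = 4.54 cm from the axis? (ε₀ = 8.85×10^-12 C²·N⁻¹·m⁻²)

Choose a coaxial cylinder of radius r = 4.54 cm (arbitrary length L) as the Gaussian surface (between the conductors, 1.16 cm < r < 5.53 cm).
The shell at 5.53 cm lies outside the Gaussian surface, so λ_enc = λ₁ = 4.26e-6 C/m.
Gauss's law: E·2πrL = λ_enc L/ε₀.
E = |λ_enc|/(2πε₀r) = (4.26×10^-6)/(2π·8.85×10^-12·0.0454) = 1.69×10^6 N/C.

1.69×10^6 N/C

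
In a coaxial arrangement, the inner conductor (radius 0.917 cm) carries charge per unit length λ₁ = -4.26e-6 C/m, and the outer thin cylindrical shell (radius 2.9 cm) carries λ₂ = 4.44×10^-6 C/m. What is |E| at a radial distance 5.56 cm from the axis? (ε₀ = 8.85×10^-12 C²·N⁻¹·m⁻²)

By cylindrical symmetry E is radial; use a coaxial Gaussian cylinder of radius 5.56 cm and length L (r > 2.9 cm, enclosing both).
λ_enc = λ₁ + λ₂ = (-4.26×10^-6) + (4.44×10^-6) = 1.80e-7 C/m.
By Gauss's law (flux through the curved wall only), E·2πrL = λ_enc L/ε₀.
E = |λ_enc|/(2πε₀r) = (1.80e-7)/(2π·8.85×10^-12·0.0556) = 5.82e4 N/C.

|E| ≈ 5.82×10^4 V/m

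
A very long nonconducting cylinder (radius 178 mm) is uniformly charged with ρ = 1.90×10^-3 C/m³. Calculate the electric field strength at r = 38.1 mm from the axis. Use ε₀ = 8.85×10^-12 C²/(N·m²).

|E| ≈ 4.09×10^6 N/C

Choose a coaxial cylinder of radius r = 38.1 mm (arbitrary length L) as the Gaussian surface (r < R).
Charge inside radius r per length L is ρ·πr²·L, so λ_enc = ρπr² = 8.665×10^-6 C/m.
Applying ∮E·dA = Q_enc/ε₀ with the end caps contributing no flux:
E = |λ_enc|/(2πε₀r) = (8.665e-6)/(2π·8.85×10^-12·0.0381) = 4.09×10^6 N/C.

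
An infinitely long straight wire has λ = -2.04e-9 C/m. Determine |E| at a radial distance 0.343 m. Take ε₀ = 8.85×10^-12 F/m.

|E| = 107 V/m

Coaxial Gaussian cylinder, radius r = 0.343 m, length L.
Q_enc = λL, so λ_enc = -2.04e-9 C/m.
Since E is radial and uniform over the curved surface, Φ = E·2πrL = Q_enc/ε₀ = λ_enc L/ε₀.
E = |λ_enc|/(2πε₀r) = (2.04e-9)/(2π·8.85×10^-12·0.343) = 107 N/C.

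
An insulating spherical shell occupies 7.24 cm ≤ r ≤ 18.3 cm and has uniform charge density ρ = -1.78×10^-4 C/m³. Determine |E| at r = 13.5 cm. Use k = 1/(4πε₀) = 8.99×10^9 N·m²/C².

|E| ≈ 7.65×10^5 N/C

Use a concentric Gaussian sphere at r = 13.5 cm (within the shell material, 7.24 cm < r < 18.3 cm).
Enclosed charge is the volume from a to r: Q_enc = (4π/3)ρ(r³ − a³) = -1.552×10^-6 C.
Gauss's law: E·4πr² = Q_enc/ε₀.
E = k|Q_enc|/r² = (8.99×10^9)(1.552×10^-6)/(0.135)² = 7.65×10^5 N/C.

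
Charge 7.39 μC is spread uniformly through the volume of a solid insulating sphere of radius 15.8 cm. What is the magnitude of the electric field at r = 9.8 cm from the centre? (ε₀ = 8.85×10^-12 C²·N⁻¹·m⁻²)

By spherical symmetry E is radial; choose a Gaussian sphere of radius r = 9.8 cm (r < R).
For a uniform sphere the enclosed fraction is (r/R)³, so Q_enc = (7.39 μC)(0.098/0.158)³ = 1.763e-6 C.
By Gauss's law, ∮E·dA = E·4πr² = Q_enc/ε₀.
E = |Q_enc|/(4πε₀r²) = (1.763×10^-6)/(4π·8.85×10^-12·(0.098)²) = 1.65×10^6 N/C.

1.65×10^6 V/m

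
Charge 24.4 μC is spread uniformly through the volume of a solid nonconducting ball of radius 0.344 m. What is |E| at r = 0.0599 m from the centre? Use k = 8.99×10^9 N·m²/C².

Take a concentric spherical Gaussian surface of radius r = 0.0599 m (r < R).
Only the charge within r is enclosed: Q_enc = Q·(r/R)³ = (24.4 μC)·(0.0599 m/0.344 m)³ = 1.288×10^-7 C.
Since E is radial and uniform over the Gaussian sphere, Φ = E·4πr² = Q_enc/ε₀.
E = k|Q_enc|/r² = (8.99×10^9)(1.288e-7)/(0.0599)² = 3.23×10^5 N/C.

|E| ≈ 3.23×10^5 N/C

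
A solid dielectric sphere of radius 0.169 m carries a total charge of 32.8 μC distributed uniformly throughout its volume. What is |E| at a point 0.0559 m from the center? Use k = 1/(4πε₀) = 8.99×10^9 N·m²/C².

By spherical symmetry E is radial; choose a Gaussian sphere of radius r = 0.0559 m (r < R).
For a uniform sphere the enclosed fraction is (r/R)³, so Q_enc = (32.8 μC)(0.0559/0.169)³ = 1.187×10^-6 C.
Applying ∮E·dA = Q_enc/ε₀ with Φ = E(4πr²):
E = k|Q_enc|/r² = (8.99×10^9)(1.187e-6)/(0.0559)² = 3.41e6 N/C.

E = 3.41e6 V/m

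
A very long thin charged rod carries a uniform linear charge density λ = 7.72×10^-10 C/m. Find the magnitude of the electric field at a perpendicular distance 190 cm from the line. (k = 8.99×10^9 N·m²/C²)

By cylindrical symmetry E is radial; use a coaxial Gaussian cylinder of radius 190 cm and length L.
Q_enc = λL, so λ_enc = 7.72×10^-10 C/m.
Gauss's law: E·2πrL = λ_enc L/ε₀.
E = 2k|λ_enc|/r = 2(8.99×10^9)(7.72×10^-10)/(1.9) = 7.31 N/C.

7.31 N/C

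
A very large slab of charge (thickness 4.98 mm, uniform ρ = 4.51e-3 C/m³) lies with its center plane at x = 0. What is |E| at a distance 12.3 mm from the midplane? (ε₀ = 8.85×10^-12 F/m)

The point |x| = 12.3 mm lies outside the slab (half-thickness 0.00249 m). A symmetric pillbox spanning the full slab encloses Q_enc = ρ·d·A.
Flux = 2EA ⇒ E = |ρ|d/(2ε₀), independent of distance outside.
E = (4.51×10^-3)(0.00498)/(2·8.85×10^-12) = 1.27×10^6 N/C.

|E| ≈ 1.27×10^6 V/m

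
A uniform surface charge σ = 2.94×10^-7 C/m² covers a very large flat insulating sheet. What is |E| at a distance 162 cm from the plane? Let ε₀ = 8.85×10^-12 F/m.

|E| ≈ 1.66e4 N/C

The symmetry is planar: E is normal to the sheet and the same magnitude on both sides. Take a pillbox straddling the sheet with end-cap area A.
Flux Φ = 2EA and Q_enc = σA, so 2EA = σA/ε₀ ⇒ E = |σ|/(2ε₀), independent of distance.
E = |σ|/(2ε₀) = (2.94×10^-7)/(2·8.85×10^-12) = 1.66×10^4 N/C.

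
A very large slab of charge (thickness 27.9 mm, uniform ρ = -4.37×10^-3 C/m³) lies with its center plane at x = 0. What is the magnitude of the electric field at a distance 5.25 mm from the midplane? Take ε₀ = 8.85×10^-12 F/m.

E = 2.59×10^6 N/C

By symmetry E is perpendicular to the slab. A Gaussian pillbox from −5.25 mm to +5.25 mm (face area A) lies entirely within the slab.
Q_enc = ρ·(2x)·A and flux = 2EA, so 2EA = 2ρxA/ε₀ ⇒ E = |ρ|x/ε₀.
E = (4.37×10^-3)(0.00525)/(8.85×10^-12) = 2.59×10^6 N/C.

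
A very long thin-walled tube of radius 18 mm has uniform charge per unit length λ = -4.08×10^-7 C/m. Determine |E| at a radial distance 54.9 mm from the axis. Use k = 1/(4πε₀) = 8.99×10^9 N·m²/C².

1.34×10^5 V/m

Take a coaxial cylindrical Gaussian surface of radius r = 54.9 mm and length L (r > 18 mm).
The full line charge is enclosed: λ_enc = -4.08e-7 C/m.
Since E is radial and uniform over the curved surface, Φ = E·2πrL = Q_enc/ε₀ = λ_enc L/ε₀.
E = 2k|λ_enc|/r = 2(8.99×10^9)(4.08e-7)/(0.0549) = 1.34×10^5 N/C.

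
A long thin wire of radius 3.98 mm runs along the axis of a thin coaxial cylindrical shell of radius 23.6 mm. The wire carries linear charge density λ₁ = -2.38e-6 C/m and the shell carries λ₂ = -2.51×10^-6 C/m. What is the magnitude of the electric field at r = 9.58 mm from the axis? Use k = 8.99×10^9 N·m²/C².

Take a coaxial cylindrical Gaussian surface of radius r = 9.58 mm and length L (between the conductors, 3.98 mm < r < 23.6 mm).
The shell at 23.6 mm lies outside the Gaussian surface, so λ_enc = λ₁ = -2.38e-6 C/m.
Applying ∮E·dA = Q_enc/ε₀ with the end caps contributing no flux:
E = 2k|λ_enc|/r = 2(8.99×10^9)(2.38×10^-6)/(0.00958) = 4.47×10^6 N/C.

E = 4.47×10^6 N/C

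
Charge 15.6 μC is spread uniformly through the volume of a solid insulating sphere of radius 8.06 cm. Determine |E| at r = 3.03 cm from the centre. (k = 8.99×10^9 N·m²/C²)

Symmetry ⇒ E = E(r) r̂. Gaussian sphere of radius r = 3.03 cm (r < R).
Only the charge within r is enclosed: Q_enc = Q·(r/R)³ = (15.6 μC)·(3.03 cm/8.06 cm)³ = 8.288e-7 C.
Gauss's law: E·4πr² = Q_enc/ε₀.
E = k|Q_enc|/r² = (8.99×10^9)(8.288e-7)/(0.0303)² = 8.12e6 N/C.

8.12×10^6 N/C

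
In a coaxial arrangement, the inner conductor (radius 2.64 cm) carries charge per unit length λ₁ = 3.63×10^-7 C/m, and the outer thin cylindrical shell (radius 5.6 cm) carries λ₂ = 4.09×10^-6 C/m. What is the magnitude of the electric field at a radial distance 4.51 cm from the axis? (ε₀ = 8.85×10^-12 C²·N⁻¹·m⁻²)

E = 1.45×10^5 V/m

Coaxial Gaussian cylinder, radius r = 4.51 cm, length L (between the conductors, 2.64 cm < r < 5.6 cm).
Only the inner wire is enclosed; the outer shell contributes nothing inside itself. λ_enc = λ₁ = 3.63×10^-7 C/m.
By Gauss's law (flux through the curved wall only), E·2πrL = λ_enc L/ε₀.
E = |λ_enc|/(2πε₀r) = (3.63×10^-7)/(2π·8.85×10^-12·0.0451) = 1.45×10^5 N/C.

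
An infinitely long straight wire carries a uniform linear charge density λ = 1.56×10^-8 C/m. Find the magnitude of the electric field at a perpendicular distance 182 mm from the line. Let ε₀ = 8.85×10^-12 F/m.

1.54×10^3 N/C

Coaxial Gaussian cylinder, radius r = 182 mm, length L.
Q_enc = λL, so λ_enc = 1.56×10^-8 C/m.
Gauss's law: E·2πrL = λ_enc L/ε₀.
E = |λ_enc|/(2πε₀r) = (1.56×10^-8)/(2π·8.85×10^-12·0.182) = 1.54×10^3 N/C.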